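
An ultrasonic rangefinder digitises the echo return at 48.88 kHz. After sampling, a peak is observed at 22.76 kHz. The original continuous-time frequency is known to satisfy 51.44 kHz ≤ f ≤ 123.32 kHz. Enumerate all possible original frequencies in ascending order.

Frequencies that alias to 22.76 kHz are k·fs ± 22.76 kHz for integer k ≥ 0.
k=0: 22.76 kHz.
k=1: 26.12 kHz, 71.64 kHz.
k=2: 75 kHz, 120.52 kHz.
k=3: 123.88 kHz, 169.4 kHz.
Within [51.44 kHz, 123.32 kHz]: 71.64 kHz, 75 kHz, 120.52 kHz.

71.64 kHz, 75 kHz, 120.52 kHz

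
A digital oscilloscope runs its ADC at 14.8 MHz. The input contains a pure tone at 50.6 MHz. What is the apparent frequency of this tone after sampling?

6.2 MHz

50.6 MHz mod fs = 6.2 MHz.
6.2 MHz ≤ fs/2 = 7.4 MHz, appears at 6.2 MHz.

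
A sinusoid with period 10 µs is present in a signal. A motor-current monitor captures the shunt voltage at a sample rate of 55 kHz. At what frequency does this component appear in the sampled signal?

T = 10 µs → f = 1/T = 100 kHz.
100 kHz mod fs = 45 kHz.
45 kHz > fs/2 = 27.5 kHz, folds to fs − 45 kHz = 10 kHz.

10 kHz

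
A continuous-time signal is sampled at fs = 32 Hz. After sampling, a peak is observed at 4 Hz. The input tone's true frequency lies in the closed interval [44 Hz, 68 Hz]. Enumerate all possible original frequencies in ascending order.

Frequencies that alias to 4 Hz are k·fs ± 4 Hz for integer k ≥ 0.
k=0: 4 Hz.
k=1: 28 Hz, 36 Hz.
k=2: 60 Hz, 68 Hz.
k=3: 92 Hz, 100 Hz.
Within [44 Hz, 68 Hz]: 60 Hz, 68 Hz.

60 Hz, 68 Hz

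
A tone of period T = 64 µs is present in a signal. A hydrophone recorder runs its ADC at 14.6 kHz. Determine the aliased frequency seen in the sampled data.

1.025 kHz

T = 64 µs → f = 1/T = 15.625 kHz.
15.625 kHz mod fs = 1.025 kHz.
1.025 kHz ≤ fs/2 = 7.3 kHz, appears at 1.025 kHz.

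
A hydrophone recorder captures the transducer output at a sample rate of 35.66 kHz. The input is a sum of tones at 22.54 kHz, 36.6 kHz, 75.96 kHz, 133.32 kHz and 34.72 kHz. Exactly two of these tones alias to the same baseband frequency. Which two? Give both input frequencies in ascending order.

fs/2 = 17.83 kHz.
22.54 kHz > fs/2 = 17.83 kHz, folds to fs − 22.54 kHz = 13.12 kHz.
36.6 kHz mod fs = 0.94 kHz.
0.94 kHz ≤ fs/2 = 17.83 kHz, appears at 0.94 kHz.
75.96 kHz mod fs = 4.64 kHz.
4.64 kHz ≤ fs/2 = 17.83 kHz, appears at 4.64 kHz.
133.32 kHz mod fs = 26.34 kHz.
26.34 kHz > fs/2 = 17.83 kHz, folds to fs − 26.34 kHz = 9.32 kHz.
34.72 kHz > fs/2 = 17.83 kHz, folds to fs − 34.72 kHz = 0.94 kHz.
34.72 kHz and 36.6 kHz both map to 0.94 kHz.

34.72 kHz, 36.6 kHz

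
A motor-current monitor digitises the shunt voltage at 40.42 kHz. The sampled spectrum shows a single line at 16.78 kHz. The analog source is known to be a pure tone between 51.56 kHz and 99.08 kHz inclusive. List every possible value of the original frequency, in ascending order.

57.2 kHz, 64.06 kHz, 97.62 kHz

Frequencies that alias to 16.78 kHz are k·fs ± 16.78 kHz for integer k ≥ 0.
k=0: 16.78 kHz.
k=1: 23.64 kHz, 57.2 kHz.
k=2: 64.06 kHz, 97.62 kHz.
k=3: 104.48 kHz, 138.04 kHz.
Within [51.56 kHz, 99.08 kHz]: 57.2 kHz, 64.06 kHz, 97.62 kHz.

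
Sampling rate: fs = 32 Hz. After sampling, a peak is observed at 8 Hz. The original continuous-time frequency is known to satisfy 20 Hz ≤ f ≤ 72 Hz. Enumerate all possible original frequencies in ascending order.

Frequencies that alias to 8 Hz are k·fs ± 8 Hz for integer k ≥ 0.
k=0: 8 Hz.
k=1: 24 Hz, 40 Hz.
k=2: 56 Hz, 72 Hz.
k=3: 88 Hz, 104 Hz.
Within [20 Hz, 72 Hz]: 24 Hz, 40 Hz, 56 Hz, 72 Hz.

24 Hz, 40 Hz, 56 Hz, 72 Hz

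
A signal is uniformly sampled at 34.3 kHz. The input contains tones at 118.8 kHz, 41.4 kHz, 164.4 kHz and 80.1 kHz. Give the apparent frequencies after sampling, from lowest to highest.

7.1 kHz, 11.5 kHz, 15.9 kHz

fs/2 = 17.15 kHz.
118.8 kHz mod fs = 15.9 kHz.
15.9 kHz ≤ fs/2 = 17.15 kHz, appears at 15.9 kHz.
41.4 kHz mod fs = 7.1 kHz.
7.1 kHz ≤ fs/2 = 17.15 kHz, appears at 7.1 kHz.
164.4 kHz mod fs = 27.2 kHz.
27.2 kHz > fs/2 = 17.15 kHz, folds to fs − 27.2 kHz = 7.1 kHz.
80.1 kHz mod fs = 11.5 kHz.
11.5 kHz ≤ fs/2 = 17.15 kHz, appears at 11.5 kHz.
Distinct values: {7.1 kHz, 11.5 kHz, 15.9 kHz}.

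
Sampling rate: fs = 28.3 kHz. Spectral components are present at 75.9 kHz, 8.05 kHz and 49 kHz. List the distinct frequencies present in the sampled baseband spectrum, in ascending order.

fs/2 = 14.15 kHz.
75.9 kHz mod fs = 19.3 kHz.
19.3 kHz > fs/2 = 14.15 kHz, folds to fs − 19.3 kHz = 9 kHz.
8.05 kHz ≤ fs/2 = 14.15 kHz, passes unchanged.
49 kHz mod fs = 20.7 kHz.
20.7 kHz > fs/2 = 14.15 kHz, folds to fs − 20.7 kHz = 7.6 kHz.
Distinct values: {7.6 kHz, 8.05 kHz, 9 kHz}.

7.6 kHz, 8.05 kHz, 9 kHz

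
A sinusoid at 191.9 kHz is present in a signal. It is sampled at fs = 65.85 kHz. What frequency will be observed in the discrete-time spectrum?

191.9 kHz mod fs = 60.2 kHz.
60.2 kHz > fs/2 = 32.925 kHz, folds to fs − 60.2 kHz = 5.65 kHz.

5.65 kHz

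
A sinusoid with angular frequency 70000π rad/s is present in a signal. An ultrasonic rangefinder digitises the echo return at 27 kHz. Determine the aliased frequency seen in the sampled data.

8 kHz

ω = 70000π rad/s → f = ω/(2π) = 35000 Hz = 35 kHz.
35 kHz mod fs = 8 kHz.
8 kHz ≤ fs/2 = 13.5 kHz, appears at 8 kHz.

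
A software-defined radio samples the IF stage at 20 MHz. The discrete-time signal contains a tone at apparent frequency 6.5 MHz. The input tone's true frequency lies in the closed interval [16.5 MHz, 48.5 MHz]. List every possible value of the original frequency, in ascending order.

Frequencies that alias to 6.5 MHz are k·fs ± 6.5 MHz for integer k ≥ 0.
k=0: 6.5 MHz.
k=1: 13.5 MHz, 26.5 MHz.
k=2: 33.5 MHz, 46.5 MHz.
k=3: 53.5 MHz, 66.5 MHz.
Within [16.5 MHz, 48.5 MHz]: 26.5 MHz, 33.5 MHz, 46.5 MHz.

26.5 MHz, 33.5 MHz, 46.5 MHz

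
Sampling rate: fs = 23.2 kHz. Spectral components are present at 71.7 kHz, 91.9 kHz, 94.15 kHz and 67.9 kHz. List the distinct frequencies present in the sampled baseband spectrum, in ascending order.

fs/2 = 11.6 kHz.
71.7 kHz mod fs = 2.1 kHz.
2.1 kHz ≤ fs/2 = 11.6 kHz, appears at 2.1 kHz.
91.9 kHz mod fs = 22.3 kHz.
22.3 kHz > fs/2 = 11.6 kHz, folds to fs − 22.3 kHz = 0.9 kHz.
94.15 kHz mod fs = 1.35 kHz.
1.35 kHz ≤ fs/2 = 11.6 kHz, appears at 1.35 kHz.
67.9 kHz mod fs = 21.5 kHz.
21.5 kHz > fs/2 = 11.6 kHz, folds to fs − 21.5 kHz = 1.7 kHz.
Distinct values: {0.9 kHz, 1.35 kHz, 1.7 kHz, 2.1 kHz}.

0.9 kHz, 1.35 kHz, 1.7 kHz, 2.1 kHz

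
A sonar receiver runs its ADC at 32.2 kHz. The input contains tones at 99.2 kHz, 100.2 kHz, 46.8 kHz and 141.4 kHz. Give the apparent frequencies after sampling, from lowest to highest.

2.6 kHz, 3.6 kHz, 12.6 kHz, 14.6 kHz

fs/2 = 16.1 kHz.
99.2 kHz mod fs = 2.6 kHz.
2.6 kHz ≤ fs/2 = 16.1 kHz, appears at 2.6 kHz.
100.2 kHz mod fs = 3.6 kHz.
3.6 kHz ≤ fs/2 = 16.1 kHz, appears at 3.6 kHz.
46.8 kHz mod fs = 14.6 kHz.
14.6 kHz ≤ fs/2 = 16.1 kHz, appears at 14.6 kHz.
141.4 kHz mod fs = 12.6 kHz.
12.6 kHz ≤ fs/2 = 16.1 kHz, appears at 12.6 kHz.
Distinct values: {2.6 kHz, 3.6 kHz, 12.6 kHz, 14.6 kHz}.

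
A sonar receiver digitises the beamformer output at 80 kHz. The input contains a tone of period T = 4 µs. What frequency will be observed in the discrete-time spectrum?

T = 4 µs → f = 1/T = 250 kHz.
250 kHz mod fs = 10 kHz.
10 kHz ≤ fs/2 = 40 kHz, appears at 10 kHz.

10 kHz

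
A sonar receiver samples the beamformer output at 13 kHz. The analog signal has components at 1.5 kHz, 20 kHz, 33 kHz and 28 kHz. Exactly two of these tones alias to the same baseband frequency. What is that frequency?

fs/2 = 6.5 kHz.
1.5 kHz ≤ fs/2 = 6.5 kHz, passes unchanged.
20 kHz mod fs = 7 kHz.
7 kHz > fs/2 = 6.5 kHz, folds to fs − 7 kHz = 6 kHz.
33 kHz mod fs = 7 kHz.
7 kHz > fs/2 = 6.5 kHz, folds to fs − 7 kHz = 6 kHz.
28 kHz mod fs = 2 kHz.
2 kHz ≤ fs/2 = 6.5 kHz, appears at 2 kHz.
20 kHz and 33 kHz both map to 6 kHz.

6 kHz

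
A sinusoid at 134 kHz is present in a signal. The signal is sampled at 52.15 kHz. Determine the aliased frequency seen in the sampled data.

22.45 kHz

134 kHz mod fs = 29.7 kHz.
29.7 kHz > fs/2 = 26.075 kHz, folds to fs − 29.7 kHz = 22.45 kHz.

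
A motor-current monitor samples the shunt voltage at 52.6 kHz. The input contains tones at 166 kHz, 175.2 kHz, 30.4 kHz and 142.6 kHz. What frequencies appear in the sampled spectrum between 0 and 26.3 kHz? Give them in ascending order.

fs/2 = 26.3 kHz.
166 kHz mod fs = 8.2 kHz.
8.2 kHz ≤ fs/2 = 26.3 kHz, appears at 8.2 kHz.
175.2 kHz mod fs = 17.4 kHz.
17.4 kHz ≤ fs/2 = 26.3 kHz, appears at 17.4 kHz.
30.4 kHz > fs/2 = 26.3 kHz, folds to fs − 30.4 kHz = 22.2 kHz.
142.6 kHz mod fs = 37.4 kHz.
37.4 kHz > fs/2 = 26.3 kHz, folds to fs − 37.4 kHz = 15.2 kHz.
Distinct values: {8.2 kHz, 15.2 kHz, 17.4 kHz, 22.2 kHz}.

8.2 kHz, 15.2 kHz, 17.4 kHz, 22.2 kHz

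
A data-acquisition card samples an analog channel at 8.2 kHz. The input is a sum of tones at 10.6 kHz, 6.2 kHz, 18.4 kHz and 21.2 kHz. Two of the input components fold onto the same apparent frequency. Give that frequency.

2 kHz

fs/2 = 4.1 kHz.
10.6 kHz mod fs = 2.4 kHz.
2.4 kHz ≤ fs/2 = 4.1 kHz, appears at 2.4 kHz.
6.2 kHz > fs/2 = 4.1 kHz, folds to fs − 6.2 kHz = 2 kHz.
18.4 kHz mod fs = 2 kHz.
2 kHz ≤ fs/2 = 4.1 kHz, appears at 2 kHz.
21.2 kHz mod fs = 4.8 kHz.
4.8 kHz > fs/2 = 4.1 kHz, folds to fs − 4.8 kHz = 3.4 kHz.
6.2 kHz and 18.4 kHz both map to 2 kHz.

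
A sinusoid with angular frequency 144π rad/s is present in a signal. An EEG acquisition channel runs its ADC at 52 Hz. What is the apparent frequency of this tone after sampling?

ω = 144π rad/s → f = ω/(2π) = 72 Hz.
72 Hz mod fs = 20 Hz.
20 Hz ≤ fs/2 = 26 Hz, appears at 20 Hz.

20 Hz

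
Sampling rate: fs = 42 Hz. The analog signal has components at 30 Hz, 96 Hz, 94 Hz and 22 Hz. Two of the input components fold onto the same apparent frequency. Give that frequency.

12 Hz

fs/2 = 21 Hz.
30 Hz > fs/2 = 21 Hz, folds to fs − 30 Hz = 12 Hz.
96 Hz mod fs = 12 Hz.
12 Hz ≤ fs/2 = 21 Hz, appears at 12 Hz.
94 Hz mod fs = 10 Hz.
10 Hz ≤ fs/2 = 21 Hz, appears at 10 Hz.
22 Hz > fs/2 = 21 Hz, folds to fs − 22 Hz = 20 Hz.
30 Hz and 96 Hz both map to 12 Hz.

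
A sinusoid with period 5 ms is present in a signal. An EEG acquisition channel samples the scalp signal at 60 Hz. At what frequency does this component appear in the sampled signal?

20 Hz

T = 5 ms → f = 1/T = 200 Hz.
200 Hz mod fs = 20 Hz.
20 Hz ≤ fs/2 = 30 Hz, appears at 20 Hz.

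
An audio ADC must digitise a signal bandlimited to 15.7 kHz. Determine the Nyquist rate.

Nyquist rate = 2 × 15.7 kHz = 31.4 kHz.

31.4 kHz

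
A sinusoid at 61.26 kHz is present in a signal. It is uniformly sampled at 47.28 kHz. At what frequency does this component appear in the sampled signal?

61.26 kHz mod fs = 13.98 kHz.
13.98 kHz ≤ fs/2 = 23.64 kHz, appears at 13.98 kHz.

13.98 kHz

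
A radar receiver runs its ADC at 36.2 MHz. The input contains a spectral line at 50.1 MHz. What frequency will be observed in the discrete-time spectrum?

50.1 MHz mod fs = 13.9 MHz.
13.9 MHz ≤ fs/2 = 18.1 MHz, appears at 13.9 MHz.

13.9 MHz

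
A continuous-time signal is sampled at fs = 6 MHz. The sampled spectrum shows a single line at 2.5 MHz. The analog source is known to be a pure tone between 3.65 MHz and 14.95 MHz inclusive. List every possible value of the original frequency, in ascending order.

Frequencies that alias to 2.5 MHz are k·fs ± 2.5 MHz for integer k ≥ 0.
k=0: 2.5 MHz.
k=1: 3.5 MHz, 8.5 MHz.
k=2: 9.5 MHz, 14.5 MHz.
k=3: 15.5 MHz, 20.5 MHz.
Within [3.65 MHz, 14.95 MHz]: 8.5 MHz, 9.5 MHz, 14.5 MHz.

8.5 MHz, 9.5 MHz, 14.5 MHz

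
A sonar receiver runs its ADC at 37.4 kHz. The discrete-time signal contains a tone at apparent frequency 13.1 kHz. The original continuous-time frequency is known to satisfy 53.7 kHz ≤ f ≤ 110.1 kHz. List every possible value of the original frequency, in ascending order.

Frequencies that alias to 13.1 kHz are k·fs ± 13.1 kHz for integer k ≥ 0.
k=0: 13.1 kHz.
k=1: 24.3 kHz, 50.5 kHz.
k=2: 61.7 kHz, 87.9 kHz.
k=3: 99.1 kHz, 125.3 kHz.
k=4: 136.5 kHz, 162.7 kHz.
Within [53.7 kHz, 110.1 kHz]: 61.7 kHz, 87.9 kHz, 99.1 kHz.

61.7 kHz, 87.9 kHz, 99.1 kHz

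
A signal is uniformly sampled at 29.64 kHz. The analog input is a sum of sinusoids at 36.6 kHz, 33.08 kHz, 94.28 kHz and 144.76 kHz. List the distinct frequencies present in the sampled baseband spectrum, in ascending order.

fs/2 = 14.82 kHz.
36.6 kHz mod fs = 6.96 kHz.
6.96 kHz ≤ fs/2 = 14.82 kHz, appears at 6.96 kHz.
33.08 kHz mod fs = 3.44 kHz.
3.44 kHz ≤ fs/2 = 14.82 kHz, appears at 3.44 kHz.
94.28 kHz mod fs = 5.36 kHz.
5.36 kHz ≤ fs/2 = 14.82 kHz, appears at 5.36 kHz.
144.76 kHz mod fs = 26.2 kHz.
26.2 kHz > fs/2 = 14.82 kHz, folds to fs − 26.2 kHz = 3.44 kHz.
Distinct values: {3.44 kHz, 5.36 kHz, 6.96 kHz}.

3.44 kHz, 5.36 kHz, 6.96 kHz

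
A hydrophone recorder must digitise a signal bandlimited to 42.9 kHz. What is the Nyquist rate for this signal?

85.8 kHz

Nyquist rate = 2 × 42.9 kHz = 85.8 kHz.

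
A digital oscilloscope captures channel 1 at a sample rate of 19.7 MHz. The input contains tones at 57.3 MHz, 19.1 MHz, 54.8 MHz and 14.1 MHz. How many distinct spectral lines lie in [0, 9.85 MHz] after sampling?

4

fs/2 = 9.85 MHz.
57.3 MHz mod fs = 17.9 MHz.
17.9 MHz > fs/2 = 9.85 MHz, folds to fs − 17.9 MHz = 1.8 MHz.
19.1 MHz > fs/2 = 9.85 MHz, folds to fs − 19.1 MHz = 0.6 MHz.
54.8 MHz mod fs = 15.4 MHz.
15.4 MHz > fs/2 = 9.85 MHz, folds to fs − 15.4 MHz = 4.3 MHz.
14.1 MHz > fs/2 = 9.85 MHz, folds to fs − 14.1 MHz = 5.6 MHz.
Distinct values: {0.6 MHz, 1.8 MHz, 4.3 MHz, 5.6 MHz} → 4.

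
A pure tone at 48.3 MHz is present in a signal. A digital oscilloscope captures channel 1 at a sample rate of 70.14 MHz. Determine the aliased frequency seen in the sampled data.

48.3 MHz > fs/2 = 35.07 MHz, folds to fs − 48.3 MHz = 21.84 MHz.

21.84 MHz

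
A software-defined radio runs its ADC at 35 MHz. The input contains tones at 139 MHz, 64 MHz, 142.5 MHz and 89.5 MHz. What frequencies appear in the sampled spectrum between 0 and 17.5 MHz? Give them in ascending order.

fs/2 = 17.5 MHz.
139 MHz mod fs = 34 MHz.
34 MHz > fs/2 = 17.5 MHz, folds to fs − 34 MHz = 1 MHz.
64 MHz mod fs = 29 MHz.
29 MHz > fs/2 = 17.5 MHz, folds to fs − 29 MHz = 6 MHz.
142.5 MHz mod fs = 2.5 MHz.
2.5 MHz ≤ fs/2 = 17.5 MHz, appears at 2.5 MHz.
89.5 MHz mod fs = 19.5 MHz.
19.5 MHz > fs/2 = 17.5 MHz, folds to fs − 19.5 MHz = 15.5 MHz.
Distinct values: {1 MHz, 2.5 MHz, 6 MHz, 15.5 MHz}.

1 MHz, 2.5 MHz, 6 MHz, 15.5 MHz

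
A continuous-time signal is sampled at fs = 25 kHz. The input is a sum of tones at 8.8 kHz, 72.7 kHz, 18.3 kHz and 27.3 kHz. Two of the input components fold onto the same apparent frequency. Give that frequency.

2.3 kHz

fs/2 = 12.5 kHz.
8.8 kHz ≤ fs/2 = 12.5 kHz, passes unchanged.
72.7 kHz mod fs = 22.7 kHz.
22.7 kHz > fs/2 = 12.5 kHz, folds to fs − 22.7 kHz = 2.3 kHz.
18.3 kHz > fs/2 = 12.5 kHz, folds to fs − 18.3 kHz = 6.7 kHz.
27.3 kHz mod fs = 2.3 kHz.
2.3 kHz ≤ fs/2 = 12.5 kHz, appears at 2.3 kHz.
27.3 kHz and 72.7 kHz both map to 2.3 kHz.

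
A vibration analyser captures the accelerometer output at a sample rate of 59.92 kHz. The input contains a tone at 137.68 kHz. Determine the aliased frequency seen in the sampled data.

137.68 kHz mod fs = 17.84 kHz.
17.84 kHz ≤ fs/2 = 29.96 kHz, appears at 17.84 kHz.

17.84 kHz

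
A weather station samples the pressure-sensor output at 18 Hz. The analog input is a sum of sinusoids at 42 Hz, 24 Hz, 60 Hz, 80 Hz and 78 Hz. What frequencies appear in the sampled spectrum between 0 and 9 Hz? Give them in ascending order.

fs/2 = 9 Hz.
42 Hz mod fs = 6 Hz.
6 Hz ≤ fs/2 = 9 Hz, appears at 6 Hz.
24 Hz mod fs = 6 Hz.
6 Hz ≤ fs/2 = 9 Hz, appears at 6 Hz.
60 Hz mod fs = 6 Hz.
6 Hz ≤ fs/2 = 9 Hz, appears at 6 Hz.
80 Hz mod fs = 8 Hz.
8 Hz ≤ fs/2 = 9 Hz, appears at 8 Hz.
78 Hz mod fs = 6 Hz.
6 Hz ≤ fs/2 = 9 Hz, appears at 6 Hz.
Distinct values: {6 Hz, 8 Hz}.

6 Hz, 8 Hz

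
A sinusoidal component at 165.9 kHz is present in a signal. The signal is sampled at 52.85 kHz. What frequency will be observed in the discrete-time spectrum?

165.9 kHz mod fs = 7.35 kHz.
7.35 kHz ≤ fs/2 = 26.425 kHz, appears at 7.35 kHz.

7.35 kHz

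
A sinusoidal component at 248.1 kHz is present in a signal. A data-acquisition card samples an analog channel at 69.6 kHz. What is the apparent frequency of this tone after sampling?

30.3 kHz

248.1 kHz mod fs = 39.3 kHz.
39.3 kHz > fs/2 = 34.8 kHz, folds to fs − 39.3 kHz = 30.3 kHz.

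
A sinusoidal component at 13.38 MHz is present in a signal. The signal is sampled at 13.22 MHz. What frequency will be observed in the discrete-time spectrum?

13.38 MHz mod fs = 0.16 MHz.
0.16 MHz ≤ fs/2 = 6.61 MHz, appears at 0.16 MHz.

0.16 MHz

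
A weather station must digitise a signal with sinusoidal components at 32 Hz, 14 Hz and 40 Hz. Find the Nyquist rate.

Highest-frequency component: 40 Hz.
Nyquist rate = 2 × 40 Hz = 80 Hz.

80 Hz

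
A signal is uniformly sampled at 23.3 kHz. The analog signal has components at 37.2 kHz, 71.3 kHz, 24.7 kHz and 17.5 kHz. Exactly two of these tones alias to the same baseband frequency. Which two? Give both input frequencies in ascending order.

fs/2 = 11.65 kHz.
37.2 kHz mod fs = 13.9 kHz.
13.9 kHz > fs/2 = 11.65 kHz, folds to fs − 13.9 kHz = 9.4 kHz.
71.3 kHz mod fs = 1.4 kHz.
1.4 kHz ≤ fs/2 = 11.65 kHz, appears at 1.4 kHz.
24.7 kHz mod fs = 1.4 kHz.
1.4 kHz ≤ fs/2 = 11.65 kHz, appears at 1.4 kHz.
17.5 kHz > fs/2 = 11.65 kHz, folds to fs − 17.5 kHz = 5.8 kHz.
24.7 kHz and 71.3 kHz both map to 1.4 kHz.

24.7 kHz, 71.3 kHz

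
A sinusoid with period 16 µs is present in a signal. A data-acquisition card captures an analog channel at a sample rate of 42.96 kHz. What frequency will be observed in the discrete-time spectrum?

19.54 kHz

T = 16 µs → f = 1/T = 62.5 kHz.
62.5 kHz mod fs = 19.54 kHz.
19.54 kHz ≤ fs/2 = 21.48 kHz, appears at 19.54 kHz.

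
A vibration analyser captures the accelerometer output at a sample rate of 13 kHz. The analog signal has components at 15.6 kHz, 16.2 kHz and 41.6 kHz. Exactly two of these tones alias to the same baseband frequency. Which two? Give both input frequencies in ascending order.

fs/2 = 6.5 kHz.
15.6 kHz mod fs = 2.6 kHz.
2.6 kHz ≤ fs/2 = 6.5 kHz, appears at 2.6 kHz.
16.2 kHz mod fs = 3.2 kHz.
3.2 kHz ≤ fs/2 = 6.5 kHz, appears at 3.2 kHz.
41.6 kHz mod fs = 2.6 kHz.
2.6 kHz ≤ fs/2 = 6.5 kHz, appears at 2.6 kHz.
15.6 kHz and 41.6 kHz both map to 2.6 kHz.

15.6 kHz, 41.6 kHz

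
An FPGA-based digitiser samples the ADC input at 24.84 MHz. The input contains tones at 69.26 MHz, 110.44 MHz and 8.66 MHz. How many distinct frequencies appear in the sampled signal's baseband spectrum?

fs/2 = 12.42 MHz.
69.26 MHz mod fs = 19.58 MHz.
19.58 MHz > fs/2 = 12.42 MHz, folds to fs − 19.58 MHz = 5.26 MHz.
110.44 MHz mod fs = 11.08 MHz.
11.08 MHz ≤ fs/2 = 12.42 MHz, appears at 11.08 MHz.
8.66 MHz ≤ fs/2 = 12.42 MHz, passes unchanged.
Distinct values: {5.26 MHz, 8.66 MHz, 11.08 MHz} → 3.

3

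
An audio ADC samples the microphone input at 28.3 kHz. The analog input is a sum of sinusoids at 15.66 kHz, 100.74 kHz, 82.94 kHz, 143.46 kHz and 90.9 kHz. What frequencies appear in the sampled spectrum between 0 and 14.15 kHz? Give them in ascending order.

fs/2 = 14.15 kHz.
15.66 kHz > fs/2 = 14.15 kHz, folds to fs − 15.66 kHz = 12.64 kHz.
100.74 kHz mod fs = 15.84 kHz.
15.84 kHz > fs/2 = 14.15 kHz, folds to fs − 15.84 kHz = 12.46 kHz.
82.94 kHz mod fs = 26.34 kHz.
26.34 kHz > fs/2 = 14.15 kHz, folds to fs − 26.34 kHz = 1.96 kHz.
143.46 kHz mod fs = 1.96 kHz.
1.96 kHz ≤ fs/2 = 14.15 kHz, appears at 1.96 kHz.
90.9 kHz mod fs = 6 kHz.
6 kHz ≤ fs/2 = 14.15 kHz, appears at 6 kHz.
Distinct values: {1.96 kHz, 6 kHz, 12.46 kHz, 12.64 kHz}.

1.96 kHz, 6 kHz, 12.46 kHz, 12.64 kHz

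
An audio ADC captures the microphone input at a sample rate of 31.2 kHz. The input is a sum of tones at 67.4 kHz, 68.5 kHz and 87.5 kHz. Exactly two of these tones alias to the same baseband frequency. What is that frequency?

fs/2 = 15.6 kHz.
67.4 kHz mod fs = 5 kHz.
5 kHz ≤ fs/2 = 15.6 kHz, appears at 5 kHz.
68.5 kHz mod fs = 6.1 kHz.
6.1 kHz ≤ fs/2 = 15.6 kHz, appears at 6.1 kHz.
87.5 kHz mod fs = 25.1 kHz.
25.1 kHz > fs/2 = 15.6 kHz, folds to fs − 25.1 kHz = 6.1 kHz.
68.5 kHz and 87.5 kHz both map to 6.1 kHz.

6.1 kHz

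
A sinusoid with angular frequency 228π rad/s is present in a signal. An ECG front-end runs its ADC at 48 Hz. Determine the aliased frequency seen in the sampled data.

ω = 228π rad/s → f = ω/(2π) = 114 Hz.
114 Hz mod fs = 18 Hz.
18 Hz ≤ fs/2 = 24 Hz, appears at 18 Hz.

18 Hz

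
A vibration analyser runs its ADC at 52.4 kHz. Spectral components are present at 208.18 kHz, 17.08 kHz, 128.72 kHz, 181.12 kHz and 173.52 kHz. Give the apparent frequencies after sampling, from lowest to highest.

fs/2 = 26.2 kHz.
208.18 kHz mod fs = 50.98 kHz.
50.98 kHz > fs/2 = 26.2 kHz, folds to fs − 50.98 kHz = 1.42 kHz.
17.08 kHz ≤ fs/2 = 26.2 kHz, passes unchanged.
128.72 kHz mod fs = 23.92 kHz.
23.92 kHz ≤ fs/2 = 26.2 kHz, appears at 23.92 kHz.
181.12 kHz mod fs = 23.92 kHz.
23.92 kHz ≤ fs/2 = 26.2 kHz, appears at 23.92 kHz.
173.52 kHz mod fs = 16.32 kHz.
16.32 kHz ≤ fs/2 = 26.2 kHz, appears at 16.32 kHz.
Distinct values: {1.42 kHz, 16.32 kHz, 17.08 kHz, 23.92 kHz}.

1.42 kHz, 16.32 kHz, 17.08 kHz, 23.92 kHz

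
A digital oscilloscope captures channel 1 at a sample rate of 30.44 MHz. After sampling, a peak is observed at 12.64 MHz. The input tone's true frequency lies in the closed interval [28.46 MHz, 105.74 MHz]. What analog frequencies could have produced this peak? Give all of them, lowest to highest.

Frequencies that alias to 12.64 MHz are k·fs ± 12.64 MHz for integer k ≥ 0.
k=0: 12.64 MHz.
k=1: 17.8 MHz, 43.08 MHz.
k=2: 48.24 MHz, 73.52 MHz.
k=3: 78.68 MHz, 103.96 MHz.
k=4: 109.12 MHz, 134.4 MHz.
Within [28.46 MHz, 105.74 MHz]: 43.08 MHz, 48.24 MHz, 73.52 MHz, 78.68 MHz, 103.96 MHz.

43.08 MHz, 48.24 MHz, 73.52 MHz, 78.68 MHz, 103.96 MHz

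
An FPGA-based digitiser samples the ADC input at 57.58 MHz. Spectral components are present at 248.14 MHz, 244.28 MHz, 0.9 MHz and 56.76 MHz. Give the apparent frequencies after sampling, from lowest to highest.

fs/2 = 28.79 MHz.
248.14 MHz mod fs = 17.82 MHz.
17.82 MHz ≤ fs/2 = 28.79 MHz, appears at 17.82 MHz.
244.28 MHz mod fs = 13.96 MHz.
13.96 MHz ≤ fs/2 = 28.79 MHz, appears at 13.96 MHz.
0.9 MHz ≤ fs/2 = 28.79 MHz, passes unchanged.
56.76 MHz > fs/2 = 28.79 MHz, folds to fs − 56.76 MHz = 0.82 MHz.
Distinct values: {0.82 MHz, 0.9 MHz, 13.96 MHz, 17.82 MHz}.

0.82 MHz, 0.9 MHz, 13.96 MHz, 17.82 MHz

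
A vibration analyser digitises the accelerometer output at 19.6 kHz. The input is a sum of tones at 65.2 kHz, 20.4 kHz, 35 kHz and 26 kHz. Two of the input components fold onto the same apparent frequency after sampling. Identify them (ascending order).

fs/2 = 9.8 kHz.
65.2 kHz mod fs = 6.4 kHz.
6.4 kHz ≤ fs/2 = 9.8 kHz, appears at 6.4 kHz.
20.4 kHz mod fs = 0.8 kHz.
0.8 kHz ≤ fs/2 = 9.8 kHz, appears at 0.8 kHz.
35 kHz mod fs = 15.4 kHz.
15.4 kHz > fs/2 = 9.8 kHz, folds to fs − 15.4 kHz = 4.2 kHz.
26 kHz mod fs = 6.4 kHz.
6.4 kHz ≤ fs/2 = 9.8 kHz, appears at 6.4 kHz.
26 kHz and 65.2 kHz both map to 6.4 kHz.

26 kHz, 65.2 kHz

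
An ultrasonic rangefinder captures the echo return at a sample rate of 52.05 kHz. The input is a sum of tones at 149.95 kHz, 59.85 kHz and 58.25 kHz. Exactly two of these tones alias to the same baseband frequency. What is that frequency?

fs/2 = 26.025 kHz.
149.95 kHz mod fs = 45.85 kHz.
45.85 kHz > fs/2 = 26.025 kHz, folds to fs − 45.85 kHz = 6.2 kHz.
59.85 kHz mod fs = 7.8 kHz.
7.8 kHz ≤ fs/2 = 26.025 kHz, appears at 7.8 kHz.
58.25 kHz mod fs = 6.2 kHz.
6.2 kHz ≤ fs/2 = 26.025 kHz, appears at 6.2 kHz.
58.25 kHz and 149.95 kHz both map to 6.2 kHz.

6.2 kHz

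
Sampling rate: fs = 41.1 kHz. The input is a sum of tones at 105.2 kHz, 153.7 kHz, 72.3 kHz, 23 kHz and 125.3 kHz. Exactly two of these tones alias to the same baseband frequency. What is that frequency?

18.1 kHz

fs/2 = 20.55 kHz.
105.2 kHz mod fs = 23 kHz.
23 kHz > fs/2 = 20.55 kHz, folds to fs − 23 kHz = 18.1 kHz.
153.7 kHz mod fs = 30.4 kHz.
30.4 kHz > fs/2 = 20.55 kHz, folds to fs − 30.4 kHz = 10.7 kHz.
72.3 kHz mod fs = 31.2 kHz.
31.2 kHz > fs/2 = 20.55 kHz, folds to fs − 31.2 kHz = 9.9 kHz.
23 kHz > fs/2 = 20.55 kHz, folds to fs − 23 kHz = 18.1 kHz.
125.3 kHz mod fs = 2 kHz.
2 kHz ≤ fs/2 = 20.55 kHz, appears at 2 kHz.
23 kHz and 105.2 kHz both map to 18.1 kHz.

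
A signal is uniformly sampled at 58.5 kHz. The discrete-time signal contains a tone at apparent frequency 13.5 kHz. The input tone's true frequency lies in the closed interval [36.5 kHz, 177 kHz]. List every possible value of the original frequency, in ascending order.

Frequencies that alias to 13.5 kHz are k·fs ± 13.5 kHz for integer k ≥ 0.
k=0: 13.5 kHz.
k=1: 45 kHz, 72 kHz.
k=2: 103.5 kHz, 130.5 kHz.
k=3: 162 kHz, 189 kHz.
k=4: 220.5 kHz, 247.5 kHz.
Within [36.5 kHz, 177 kHz]: 45 kHz, 72 kHz, 103.5 kHz, 130.5 kHz, 162 kHz.

45 kHz, 72 kHz, 103.5 kHz, 130.5 kHz, 162 kHz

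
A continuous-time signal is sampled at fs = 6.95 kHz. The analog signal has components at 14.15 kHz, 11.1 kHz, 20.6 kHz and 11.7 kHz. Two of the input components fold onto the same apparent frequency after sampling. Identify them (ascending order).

14.15 kHz, 20.6 kHz

fs/2 = 3.475 kHz.
14.15 kHz mod fs = 0.25 kHz.
0.25 kHz ≤ fs/2 = 3.475 kHz, appears at 0.25 kHz.
11.1 kHz mod fs = 4.15 kHz.
4.15 kHz > fs/2 = 3.475 kHz, folds to fs − 4.15 kHz = 2.8 kHz.
20.6 kHz mod fs = 6.7 kHz.
6.7 kHz > fs/2 = 3.475 kHz, folds to fs − 6.7 kHz = 0.25 kHz.
11.7 kHz mod fs = 4.75 kHz.
4.75 kHz > fs/2 = 3.475 kHz, folds to fs − 4.75 kHz = 2.2 kHz.
14.15 kHz and 20.6 kHz both map to 0.25 kHz.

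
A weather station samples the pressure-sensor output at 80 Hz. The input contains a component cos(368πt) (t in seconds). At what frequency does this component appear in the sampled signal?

ω = 368π rad/s → f = ω/(2π) = 184 Hz.
184 Hz mod fs = 24 Hz.
24 Hz ≤ fs/2 = 40 Hz, appears at 24 Hz.

24 Hz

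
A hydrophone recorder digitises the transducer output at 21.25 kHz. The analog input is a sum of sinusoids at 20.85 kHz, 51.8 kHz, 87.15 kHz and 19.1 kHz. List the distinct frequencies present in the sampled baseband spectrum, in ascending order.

fs/2 = 10.625 kHz.
20.85 kHz > fs/2 = 10.625 kHz, folds to fs − 20.85 kHz = 0.4 kHz.
51.8 kHz mod fs = 9.3 kHz.
9.3 kHz ≤ fs/2 = 10.625 kHz, appears at 9.3 kHz.
87.15 kHz mod fs = 2.15 kHz.
2.15 kHz ≤ fs/2 = 10.625 kHz, appears at 2.15 kHz.
19.1 kHz > fs/2 = 10.625 kHz, folds to fs − 19.1 kHz = 2.15 kHz.
Distinct values: {0.4 kHz, 2.15 kHz, 9.3 kHz}.

0.4 kHz, 2.15 kHz, 9.3 kHz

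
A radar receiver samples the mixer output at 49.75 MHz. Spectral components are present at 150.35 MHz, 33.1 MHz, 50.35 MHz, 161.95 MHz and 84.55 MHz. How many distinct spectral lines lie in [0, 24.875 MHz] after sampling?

5

fs/2 = 24.875 MHz.
150.35 MHz mod fs = 1.1 MHz.
1.1 MHz ≤ fs/2 = 24.875 MHz, appears at 1.1 MHz.
33.1 MHz > fs/2 = 24.875 MHz, folds to fs − 33.1 MHz = 16.65 MHz.
50.35 MHz mod fs = 0.6 MHz.
0.6 MHz ≤ fs/2 = 24.875 MHz, appears at 0.6 MHz.
161.95 MHz mod fs = 12.7 MHz.
12.7 MHz ≤ fs/2 = 24.875 MHz, appears at 12.7 MHz.
84.55 MHz mod fs = 34.8 MHz.
34.8 MHz > fs/2 = 24.875 MHz, folds to fs − 34.8 MHz = 14.95 MHz.
Distinct values: {0.6 MHz, 1.1 MHz, 12.7 MHz, 14.95 MHz, 16.65 MHz} → 5.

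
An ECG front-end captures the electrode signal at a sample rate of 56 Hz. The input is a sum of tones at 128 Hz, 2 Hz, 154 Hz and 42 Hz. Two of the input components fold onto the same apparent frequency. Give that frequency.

fs/2 = 28 Hz.
128 Hz mod fs = 16 Hz.
16 Hz ≤ fs/2 = 28 Hz, appears at 16 Hz.
2 Hz ≤ fs/2 = 28 Hz, passes unchanged.
154 Hz mod fs = 42 Hz.
42 Hz > fs/2 = 28 Hz, folds to fs − 42 Hz = 14 Hz.
42 Hz > fs/2 = 28 Hz, folds to fs − 42 Hz = 14 Hz.
42 Hz and 154 Hz both map to 14 Hz.

14 Hz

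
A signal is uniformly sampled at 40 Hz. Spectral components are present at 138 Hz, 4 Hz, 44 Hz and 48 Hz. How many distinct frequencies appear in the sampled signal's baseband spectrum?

fs/2 = 20 Hz.
138 Hz mod fs = 18 Hz.
18 Hz ≤ fs/2 = 20 Hz, appears at 18 Hz.
4 Hz ≤ fs/2 = 20 Hz, passes unchanged.
44 Hz mod fs = 4 Hz.
4 Hz ≤ fs/2 = 20 Hz, appears at 4 Hz.
48 Hz mod fs = 8 Hz.
8 Hz ≤ fs/2 = 20 Hz, appears at 8 Hz.
Distinct values: {4 Hz, 8 Hz, 18 Hz} → 3.

3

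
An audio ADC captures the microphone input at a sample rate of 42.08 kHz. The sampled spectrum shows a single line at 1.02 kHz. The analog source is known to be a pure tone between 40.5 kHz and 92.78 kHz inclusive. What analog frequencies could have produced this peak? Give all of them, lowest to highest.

41.06 kHz, 43.1 kHz, 83.14 kHz, 85.18 kHz

Frequencies that alias to 1.02 kHz are k·fs ± 1.02 kHz for integer k ≥ 0.
k=0: 1.02 kHz.
k=1: 41.06 kHz, 43.1 kHz.
k=2: 83.14 kHz, 85.18 kHz.
k=3: 125.22 kHz, 127.26 kHz.
Within [40.5 kHz, 92.78 kHz]: 41.06 kHz, 43.1 kHz, 83.14 kHz, 85.18 kHz.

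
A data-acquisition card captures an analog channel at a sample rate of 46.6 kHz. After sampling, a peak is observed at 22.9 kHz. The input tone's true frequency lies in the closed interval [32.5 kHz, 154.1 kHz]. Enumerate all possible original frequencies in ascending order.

69.5 kHz, 70.3 kHz, 116.1 kHz, 116.9 kHz

Frequencies that alias to 22.9 kHz are k·fs ± 22.9 kHz for integer k ≥ 0.
k=0: 22.9 kHz.
k=1: 23.7 kHz, 69.5 kHz.
k=2: 70.3 kHz, 116.1 kHz.
k=3: 116.9 kHz, 162.7 kHz.
k=4: 163.5 kHz, 209.3 kHz.
Within [32.5 kHz, 154.1 kHz]: 69.5 kHz, 70.3 kHz, 116.1 kHz, 116.9 kHz.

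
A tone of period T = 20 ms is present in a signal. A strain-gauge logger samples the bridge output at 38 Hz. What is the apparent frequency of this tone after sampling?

T = 20 ms → f = 1/T = 50 Hz.
50 Hz mod fs = 12 Hz.
12 Hz ≤ fs/2 = 19 Hz, appears at 12 Hz.

12 Hz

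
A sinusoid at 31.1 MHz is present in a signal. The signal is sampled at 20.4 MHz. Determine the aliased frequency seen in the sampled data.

31.1 MHz mod fs = 10.7 MHz.
10.7 MHz > fs/2 = 10.2 MHz, folds to fs − 10.7 MHz = 9.7 MHz.

9.7 MHz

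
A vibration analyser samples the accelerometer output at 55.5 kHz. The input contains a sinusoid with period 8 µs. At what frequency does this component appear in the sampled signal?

14 kHz

T = 8 µs → f = 1/T = 125 kHz.
125 kHz mod fs = 14 kHz.
14 kHz ≤ fs/2 = 27.75 kHz, appears at 14 kHz.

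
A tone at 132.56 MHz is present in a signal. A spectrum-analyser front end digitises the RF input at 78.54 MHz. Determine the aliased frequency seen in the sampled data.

24.52 MHz

132.56 MHz mod fs = 54.02 MHz.
54.02 MHz > fs/2 = 39.27 MHz, folds to fs − 54.02 MHz = 24.52 MHz.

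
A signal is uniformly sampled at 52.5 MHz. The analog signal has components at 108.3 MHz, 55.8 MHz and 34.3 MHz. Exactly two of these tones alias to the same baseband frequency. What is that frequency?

fs/2 = 26.25 MHz.
108.3 MHz mod fs = 3.3 MHz.
3.3 MHz ≤ fs/2 = 26.25 MHz, appears at 3.3 MHz.
55.8 MHz mod fs = 3.3 MHz.
3.3 MHz ≤ fs/2 = 26.25 MHz, appears at 3.3 MHz.
34.3 MHz > fs/2 = 26.25 MHz, folds to fs − 34.3 MHz = 18.2 MHz.
55.8 MHz and 108.3 MHz both map to 3.3 MHz.

3.3 MHz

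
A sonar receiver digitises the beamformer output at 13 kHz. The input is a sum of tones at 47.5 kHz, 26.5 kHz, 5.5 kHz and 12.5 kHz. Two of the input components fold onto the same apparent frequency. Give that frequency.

fs/2 = 6.5 kHz.
47.5 kHz mod fs = 8.5 kHz.
8.5 kHz > fs/2 = 6.5 kHz, folds to fs − 8.5 kHz = 4.5 kHz.
26.5 kHz mod fs = 0.5 kHz.
0.5 kHz ≤ fs/2 = 6.5 kHz, appears at 0.5 kHz.
5.5 kHz ≤ fs/2 = 6.5 kHz, passes unchanged.
12.5 kHz > fs/2 = 6.5 kHz, folds to fs − 12.5 kHz = 0.5 kHz.
12.5 kHz and 26.5 kHz both map to 0.5 kHz.

0.5 kHz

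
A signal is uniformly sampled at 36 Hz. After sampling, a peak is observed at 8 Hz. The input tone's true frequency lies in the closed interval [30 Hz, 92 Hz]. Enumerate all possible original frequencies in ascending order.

Frequencies that alias to 8 Hz are k·fs ± 8 Hz for integer k ≥ 0.
k=0: 8 Hz.
k=1: 28 Hz, 44 Hz.
k=2: 64 Hz, 80 Hz.
k=3: 100 Hz, 116 Hz.
Within [30 Hz, 92 Hz]: 44 Hz, 64 Hz, 80 Hz.

44 Hz, 64 Hz, 80 Hz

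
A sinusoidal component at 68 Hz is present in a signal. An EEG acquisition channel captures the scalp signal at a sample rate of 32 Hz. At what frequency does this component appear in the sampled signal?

4 Hz

68 Hz mod fs = 4 Hz.
4 Hz ≤ fs/2 = 16 Hz, appears at 4 Hz.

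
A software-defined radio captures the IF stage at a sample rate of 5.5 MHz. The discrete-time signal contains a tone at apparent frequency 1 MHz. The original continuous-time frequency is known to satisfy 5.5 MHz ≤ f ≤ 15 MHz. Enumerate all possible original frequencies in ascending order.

Frequencies that alias to 1 MHz are k·fs ± 1 MHz for integer k ≥ 0.
k=0: 1 MHz.
k=1: 4.5 MHz, 6.5 MHz.
k=2: 10 MHz, 12 MHz.
k=3: 15.5 MHz, 17.5 MHz.
Within [5.5 MHz, 15 MHz]: 6.5 MHz, 10 MHz, 12 MHz.

6.5 MHz, 10 MHz, 12 MHz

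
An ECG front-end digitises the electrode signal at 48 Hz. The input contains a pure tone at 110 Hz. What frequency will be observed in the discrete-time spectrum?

110 Hz mod fs = 14 Hz.
14 Hz ≤ fs/2 = 24 Hz, appears at 14 Hz.

14 Hz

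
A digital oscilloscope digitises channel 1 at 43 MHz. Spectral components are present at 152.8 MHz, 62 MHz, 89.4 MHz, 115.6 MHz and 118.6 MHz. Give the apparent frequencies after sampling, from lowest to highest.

3.4 MHz, 10.4 MHz, 13.4 MHz, 19 MHz, 19.2 MHz

fs/2 = 21.5 MHz.
152.8 MHz mod fs = 23.8 MHz.
23.8 MHz > fs/2 = 21.5 MHz, folds to fs − 23.8 MHz = 19.2 MHz.
62 MHz mod fs = 19 MHz.
19 MHz ≤ fs/2 = 21.5 MHz, appears at 19 MHz.
89.4 MHz mod fs = 3.4 MHz.
3.4 MHz ≤ fs/2 = 21.5 MHz, appears at 3.4 MHz.
115.6 MHz mod fs = 29.6 MHz.
29.6 MHz > fs/2 = 21.5 MHz, folds to fs − 29.6 MHz = 13.4 MHz.
118.6 MHz mod fs = 32.6 MHz.
32.6 MHz > fs/2 = 21.5 MHz, folds to fs − 32.6 MHz = 10.4 MHz.
Distinct values: {3.4 MHz, 10.4 MHz, 13.4 MHz, 19 MHz, 19.2 MHz}.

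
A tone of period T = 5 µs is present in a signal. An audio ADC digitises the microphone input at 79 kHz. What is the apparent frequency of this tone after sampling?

37 kHz

T = 5 µs → f = 1/T = 200 kHz.
200 kHz mod fs = 42 kHz.
42 kHz > fs/2 = 39.5 kHz, folds to fs − 42 kHz = 37 kHz.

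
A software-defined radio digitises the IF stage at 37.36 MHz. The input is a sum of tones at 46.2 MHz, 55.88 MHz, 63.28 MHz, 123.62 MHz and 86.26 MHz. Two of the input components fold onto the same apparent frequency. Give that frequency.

fs/2 = 18.68 MHz.
46.2 MHz mod fs = 8.84 MHz.
8.84 MHz ≤ fs/2 = 18.68 MHz, appears at 8.84 MHz.
55.88 MHz mod fs = 18.52 MHz.
18.52 MHz ≤ fs/2 = 18.68 MHz, appears at 18.52 MHz.
63.28 MHz mod fs = 25.92 MHz.
25.92 MHz > fs/2 = 18.68 MHz, folds to fs − 25.92 MHz = 11.44 MHz.
123.62 MHz mod fs = 11.54 MHz.
11.54 MHz ≤ fs/2 = 18.68 MHz, appears at 11.54 MHz.
86.26 MHz mod fs = 11.54 MHz.
11.54 MHz ≤ fs/2 = 18.68 MHz, appears at 11.54 MHz.
86.26 MHz and 123.62 MHz both map to 11.54 MHz.

11.54 MHz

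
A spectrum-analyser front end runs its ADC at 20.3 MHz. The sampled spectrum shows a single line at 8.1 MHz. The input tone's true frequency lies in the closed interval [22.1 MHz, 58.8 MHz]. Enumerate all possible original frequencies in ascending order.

Frequencies that alias to 8.1 MHz are k·fs ± 8.1 MHz for integer k ≥ 0.
k=0: 8.1 MHz.
k=1: 12.2 MHz, 28.4 MHz.
k=2: 32.5 MHz, 48.7 MHz.
k=3: 52.8 MHz, 69 MHz.
k=4: 73.1 MHz, 89.3 MHz.
Within [22.1 MHz, 58.8 MHz]: 28.4 MHz, 32.5 MHz, 48.7 MHz, 52.8 MHz.

28.4 MHz, 32.5 MHz, 48.7 MHz, 52.8 MHz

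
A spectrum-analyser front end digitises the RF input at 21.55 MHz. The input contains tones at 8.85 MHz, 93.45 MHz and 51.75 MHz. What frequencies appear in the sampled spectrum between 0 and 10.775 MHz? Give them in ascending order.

fs/2 = 10.775 MHz.
8.85 MHz ≤ fs/2 = 10.775 MHz, passes unchanged.
93.45 MHz mod fs = 7.25 MHz.
7.25 MHz ≤ fs/2 = 10.775 MHz, appears at 7.25 MHz.
51.75 MHz mod fs = 8.65 MHz.
8.65 MHz ≤ fs/2 = 10.775 MHz, appears at 8.65 MHz.
Distinct values: {7.25 MHz, 8.65 MHz, 8.85 MHz}.

7.25 MHz, 8.65 MHz, 8.85 MHz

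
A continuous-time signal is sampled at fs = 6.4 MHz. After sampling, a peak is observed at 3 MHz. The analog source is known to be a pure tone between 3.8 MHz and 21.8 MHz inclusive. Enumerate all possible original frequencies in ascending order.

9.4 MHz, 9.8 MHz, 15.8 MHz, 16.2 MHz

Frequencies that alias to 3 MHz are k·fs ± 3 MHz for integer k ≥ 0.
k=0: 3 MHz.
k=1: 3.4 MHz, 9.4 MHz.
k=2: 9.8 MHz, 15.8 MHz.
k=3: 16.2 MHz, 22.2 MHz.
k=4: 22.6 MHz, 28.6 MHz.
Within [3.8 MHz, 21.8 MHz]: 9.4 MHz, 9.8 MHz, 15.8 MHz, 16.2 MHz.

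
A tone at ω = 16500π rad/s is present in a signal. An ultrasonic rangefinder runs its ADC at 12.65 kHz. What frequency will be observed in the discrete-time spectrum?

4.4 kHz

ω = 16500π rad/s → f = ω/(2π) = 8250 Hz = 8.25 kHz.
8.25 kHz > fs/2 = 6.325 kHz, folds to fs − 8.25 kHz = 4.4 kHz.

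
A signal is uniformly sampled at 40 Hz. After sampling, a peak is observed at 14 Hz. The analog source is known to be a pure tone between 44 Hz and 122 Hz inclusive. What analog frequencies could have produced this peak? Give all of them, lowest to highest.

Frequencies that alias to 14 Hz are k·fs ± 14 Hz for integer k ≥ 0.
k=0: 14 Hz.
k=1: 26 Hz, 54 Hz.
k=2: 66 Hz, 94 Hz.
k=3: 106 Hz, 134 Hz.
k=4: 146 Hz, 174 Hz.
Within [44 Hz, 122 Hz]: 54 Hz, 66 Hz, 94 Hz, 106 Hz.

54 Hz, 66 Hz, 94 Hz, 106 Hz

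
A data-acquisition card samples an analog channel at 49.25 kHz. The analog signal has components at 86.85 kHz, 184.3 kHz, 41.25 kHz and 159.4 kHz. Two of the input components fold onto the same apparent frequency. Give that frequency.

11.65 kHz

fs/2 = 24.625 kHz.
86.85 kHz mod fs = 37.6 kHz.
37.6 kHz > fs/2 = 24.625 kHz, folds to fs − 37.6 kHz = 11.65 kHz.
184.3 kHz mod fs = 36.55 kHz.
36.55 kHz > fs/2 = 24.625 kHz, folds to fs − 36.55 kHz = 12.7 kHz.
41.25 kHz > fs/2 = 24.625 kHz, folds to fs − 41.25 kHz = 8 kHz.
159.4 kHz mod fs = 11.65 kHz.
11.65 kHz ≤ fs/2 = 24.625 kHz, appears at 11.65 kHz.
86.85 kHz and 159.4 kHz both map to 11.65 kHz.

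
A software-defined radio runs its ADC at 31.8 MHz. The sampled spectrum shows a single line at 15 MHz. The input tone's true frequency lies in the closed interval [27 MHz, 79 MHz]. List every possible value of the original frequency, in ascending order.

Frequencies that alias to 15 MHz are k·fs ± 15 MHz for integer k ≥ 0.
k=0: 15 MHz.
k=1: 16.8 MHz, 46.8 MHz.
k=2: 48.6 MHz, 78.6 MHz.
k=3: 80.4 MHz, 110.4 MHz.
Within [27 MHz, 79 MHz]: 46.8 MHz, 48.6 MHz, 78.6 MHz.

46.8 MHz, 48.6 MHz, 78.6 MHz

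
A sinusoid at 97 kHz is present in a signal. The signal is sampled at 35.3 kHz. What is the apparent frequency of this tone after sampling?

8.9 kHz

97 kHz mod fs = 26.4 kHz.
26.4 kHz > fs/2 = 17.65 kHz, folds to fs − 26.4 kHz = 8.9 kHz.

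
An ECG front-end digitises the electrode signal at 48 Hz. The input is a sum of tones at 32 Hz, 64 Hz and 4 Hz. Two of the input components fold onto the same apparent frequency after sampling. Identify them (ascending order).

32 Hz, 64 Hz

fs/2 = 24 Hz.
32 Hz > fs/2 = 24 Hz, folds to fs − 32 Hz = 16 Hz.
64 Hz mod fs = 16 Hz.
16 Hz ≤ fs/2 = 24 Hz, appears at 16 Hz.
4 Hz ≤ fs/2 = 24 Hz, passes unchanged.
32 Hz and 64 Hz both map to 16 Hz.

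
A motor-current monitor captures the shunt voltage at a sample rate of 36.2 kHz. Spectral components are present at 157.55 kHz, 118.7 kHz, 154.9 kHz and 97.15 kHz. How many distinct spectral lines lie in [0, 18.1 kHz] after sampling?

3

fs/2 = 18.1 kHz.
157.55 kHz mod fs = 12.75 kHz.
12.75 kHz ≤ fs/2 = 18.1 kHz, appears at 12.75 kHz.
118.7 kHz mod fs = 10.1 kHz.
10.1 kHz ≤ fs/2 = 18.1 kHz, appears at 10.1 kHz.
154.9 kHz mod fs = 10.1 kHz.
10.1 kHz ≤ fs/2 = 18.1 kHz, appears at 10.1 kHz.
97.15 kHz mod fs = 24.75 kHz.
24.75 kHz > fs/2 = 18.1 kHz, folds to fs − 24.75 kHz = 11.45 kHz.
Distinct values: {10.1 kHz, 11.45 kHz, 12.75 kHz} → 3.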